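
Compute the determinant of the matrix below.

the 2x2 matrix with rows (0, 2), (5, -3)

Forward elimination:
R1 <-> R2   (pivot in column 1 was zero)
[ 5  -3 ]
[ 0   2 ]
Upper-triangular form:
[ 5  -3 ]
[ 0   2 ]
det(A) = (-1)^1 * (5) * (2) = -10  (1 row swap -> sign -1)

det(A) = -10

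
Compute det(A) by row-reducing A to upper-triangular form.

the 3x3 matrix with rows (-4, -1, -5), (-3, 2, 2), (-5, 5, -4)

Forward elimination:
R2 <- R2 - (3/4)*R1:  [    0  11/4  23/4 ]
R3 <- R3 - (5/4)*R1:  [    0  25/4   9/4 ]
R3 <- R3 - (25/11)*R2:  [       0        0  -119/11 ]
Upper-triangular form:
[ -4    -1       -5 ]
[  0  11/4     23/4 ]
[  0     0  -119/11 ]
det(A) = (-1)^0 * (-4) * (11/4) * (-119/11) = 119  (0 row swaps -> sign +1)

det(A) = 119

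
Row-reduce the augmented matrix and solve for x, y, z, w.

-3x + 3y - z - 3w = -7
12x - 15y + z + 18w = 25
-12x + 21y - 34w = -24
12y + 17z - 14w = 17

(2, 0, 1, 0)

Forward elimination on [A|b]:
R2 <- R2 - (-4)*R1:  [  0  -3  -3   6  -3 ]
R3 <- R3 - (4)*R1:  [   0    9    4  -22    4 ]
R3 <- R3 - (-3)*R2:  [  0   0  -5  -4  -5 ]
R4 <- R4 - (-4)*R2:  [  0   0   5  10   5 ]
R4 <- R4 - (-1)*R3:  [ 0  0  0  6  0 ]
Row echelon form:
[ -3   3  -1  -3  |  -7 ]
[  0  -3  -3   6  |  -3 ]
[  0   0  -5  -4  |  -5 ]
[  0   0   0   6  |   0 ]
Back-substitution:
w = (0) / 6 = 0
z = (-5 - (-4)*(0)) / -5 = 1
y = (-3 - (-3)*(1) - (6)*(0)) / -3 = 0
x = (-7 - (3)*(0) - (-1)*(1) - (-3)*(0)) / -3 = 2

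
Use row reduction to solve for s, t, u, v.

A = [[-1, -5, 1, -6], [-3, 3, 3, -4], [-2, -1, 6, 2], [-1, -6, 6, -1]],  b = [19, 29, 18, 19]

(-5, 0, 2, -2)

Forward elimination on [A|b]:
R2 <- R2 - (3)*R1:  [   0   18    0   14  -28 ]
R3 <- R3 - (2)*R1:  [   0    9    4   14  -20 ]
R4 <- R4 - (1)*R1:  [  0  -1   5   5   0 ]
R3 <- R3 - (1/2)*R2:  [  0   0   4   7  -6 ]
R4 <- R4 - (-1/18)*R2:  [     0      0      5   52/9  -14/9 ]
R4 <- R4 - (5/4)*R3:  [       0        0        0  -107/36   107/18 ]
Row echelon form:
[ -1  -5  1       -6  |      19 ]
[  0  18  0       14  |     -28 ]
[  0   0  4        7  |      -6 ]
[  0   0  0  -107/36  |  107/18 ]
Back-substitution:
v = (107/18) / (-107/36) = -2
u = (-6 - (7)*(-2)) / 4 = 2
t = (-28 - (14)*(-2)) / 18 = 0
s = (19 - (-5)*(0) - (1)*(2) - (-6)*(-2)) / -1 = -5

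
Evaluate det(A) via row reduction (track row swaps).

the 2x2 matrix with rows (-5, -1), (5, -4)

Forward elimination:
R2 <- R2 - (-1)*R1:  [  0  -5 ]
Upper-triangular form:
[ -5  -1 ]
[  0  -5 ]
det(A) = (-1)^0 * (-5) * (-5) = 25  (0 row swaps -> sign +1)

det(A) = 25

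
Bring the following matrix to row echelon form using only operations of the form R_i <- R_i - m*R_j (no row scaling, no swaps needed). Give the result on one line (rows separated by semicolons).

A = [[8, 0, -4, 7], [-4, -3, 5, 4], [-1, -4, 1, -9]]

Forward elimination:
R2 <- R2 - (-1/2)*R1:  [    0    -3     3  15/2 ]
R3 <- R3 - (-1/8)*R1:  [     0     -4    1/2  -65/8 ]
R3 <- R3 - (4/3)*R2:  [      0       0    -7/2  -145/8 ]
Row echelon form:
[ 8   0    -4       7 ]
[ 0  -3     3    15/2 ]
[ 0   0  -7/2  -145/8 ]

REF = [8 0 -4 7; 0 -3 3 15/2; 0 0 -7/2 -145/8]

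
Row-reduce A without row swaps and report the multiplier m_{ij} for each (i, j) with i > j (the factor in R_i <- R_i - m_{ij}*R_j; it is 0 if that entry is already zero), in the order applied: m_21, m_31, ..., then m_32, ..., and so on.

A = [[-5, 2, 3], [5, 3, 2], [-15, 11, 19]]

Forward elimination:
R2 <- R2 - (-1)*R1:  [ 0  5  5 ]
R3 <- R3 - (3)*R1:  [  0   5  10 ]
R3 <- R3 - (1)*R2:  [ 0  0  5 ]
Multipliers (in order of application): m_{21} = -1, m_{31} = 3, m_{32} = 1

multipliers: -1, 3, 1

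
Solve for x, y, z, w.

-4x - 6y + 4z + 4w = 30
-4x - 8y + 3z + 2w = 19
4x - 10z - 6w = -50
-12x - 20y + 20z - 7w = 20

(-4, 1, 1, 4)

Forward elimination on [A|b]:
R2 <- R2 - (1)*R1:  [   0   -2   -1   -2  -11 ]
R3 <- R3 - (-1)*R1:  [   0   -6   -6   -2  -20 ]
R4 <- R4 - (3)*R1:  [   0   -2    8  -19  -70 ]
R3 <- R3 - (3)*R2:  [  0   0  -3   4  13 ]
R4 <- R4 - (1)*R2:  [   0    0    9  -17  -59 ]
R4 <- R4 - (-3)*R3:  [   0    0    0   -5  -20 ]
Row echelon form:
[ -4  -6   4   4  |   30 ]
[  0  -2  -1  -2  |  -11 ]
[  0   0  -3   4  |   13 ]
[  0   0   0  -5  |  -20 ]
Back-substitution:
w = (-20) / -5 = 4
z = (13 - (4)*(4)) / -3 = 1
y = (-11 - (-1)*(1) - (-2)*(4)) / -2 = 1
x = (30 - (-6)*(1) - (4)*(1) - (4)*(4)) / -4 = -4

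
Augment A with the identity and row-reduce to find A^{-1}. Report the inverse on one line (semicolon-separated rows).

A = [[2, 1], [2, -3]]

Gauss-Jordan on [A | I]:
R1 <- (1/2)*R1:  [   1  1/2  |  1/2    0 ]
R2 <- R2 - (2)*R1:  [  0  -4  |  -1   1 ]
R2 <- (1/-4)*R2:  [    0     1  |   1/4  -1/4 ]
R1 <- R1 - (1/2)*R2:  [   1    0  |  3/8  1/8 ]
Right block of [I | A^{-1}] is the inverse:
[ 3/8   1/8 ]
[ 1/4  -1/4 ]

inverse = [3/8 1/8; 1/4 -1/4]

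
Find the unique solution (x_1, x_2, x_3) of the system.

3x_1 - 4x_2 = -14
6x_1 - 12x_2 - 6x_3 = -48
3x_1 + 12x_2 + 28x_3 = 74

Forward elimination on [A|b]:
R2 <- R2 - (2)*R1:  [   0   -4   -6  -20 ]
R3 <- R3 - (1)*R1:  [  0  16  28  88 ]
R3 <- R3 - (-4)*R2:  [ 0  0  4  8 ]
Row echelon form:
[ 3  -4   0  |  -14 ]
[ 0  -4  -6  |  -20 ]
[ 0   0   4  |    8 ]
Back-substitution:
x_3 = (8) / 4 = 2
x_2 = (-20 - (-6)*(2)) / -4 = 2
x_1 = (-14 - (-4)*(2)) / 3 = -2

(-2, 2, 2)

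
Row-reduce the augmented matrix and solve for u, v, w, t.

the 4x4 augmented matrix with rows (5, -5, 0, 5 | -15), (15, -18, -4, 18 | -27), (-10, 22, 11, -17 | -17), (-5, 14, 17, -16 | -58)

(-5, 0, -3, 2)

Forward elimination on [A|b]:
R2 <- R2 - (3)*R1:  [  0  -3  -4   3  18 ]
R3 <- R3 - (-2)*R1:  [   0   12   11   -7  -47 ]
R4 <- R4 - (-1)*R1:  [   0    9   17  -11  -73 ]
R3 <- R3 - (-4)*R2:  [  0   0  -5   5  25 ]
R4 <- R4 - (-3)*R2:  [   0    0    5   -2  -19 ]
R4 <- R4 - (-1)*R3:  [ 0  0  0  3  6 ]
Row echelon form:
[ 5  -5   0  5  |  -15 ]
[ 0  -3  -4  3  |   18 ]
[ 0   0  -5  5  |   25 ]
[ 0   0   0  3  |    6 ]
Back-substitution:
t = (6) / 3 = 2
w = (25 - (5)*(2)) / -5 = -3
v = (18 - (-4)*(-3) - (3)*(2)) / -3 = 0
u = (-15 - (-5)*(0) - (5)*(2)) / 5 = -5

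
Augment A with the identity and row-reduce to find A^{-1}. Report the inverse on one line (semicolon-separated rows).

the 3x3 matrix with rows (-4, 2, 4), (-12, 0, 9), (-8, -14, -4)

Gauss-Jordan on [A | I]:
R1 <- (1/-4)*R1:  [    1  -1/2    -1  |  -1/4     0     0 ]
R2 <- R2 - (-12)*R1:  [  0  -6  -3  |  -3   1   0 ]
R3 <- R3 - (-8)*R1:  [   0  -18  -12  |   -2    0    1 ]
R2 <- (1/-6)*R2:  [    0     1   1/2  |   1/2  -1/6     0 ]
R1 <- R1 - (-1/2)*R2:  [     1      0   -3/4  |      0  -1/12      0 ]
R3 <- R3 - (-18)*R2:  [  0   0  -3  |   7  -3   1 ]
R3 <- (1/-3)*R3:  [    0     0     1  |  -7/3     1  -1/3 ]
R1 <- R1 - (-3/4)*R3:  [    1     0     0  |  -7/4   2/3  -1/4 ]
R2 <- R2 - (1/2)*R3:  [    0     1     0  |   5/3  -2/3   1/6 ]
Right block of [I | A^{-1}] is the inverse:
[ -7/4   2/3  -1/4 ]
[  5/3  -2/3   1/6 ]
[ -7/3     1  -1/3 ]

inverse = [-7/4 2/3 -1/4; 5/3 -2/3 1/6; -7/3 1 -1/3]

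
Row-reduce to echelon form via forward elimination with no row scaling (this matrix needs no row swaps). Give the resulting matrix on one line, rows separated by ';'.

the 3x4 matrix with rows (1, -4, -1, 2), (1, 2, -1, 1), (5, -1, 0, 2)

Forward elimination:
R2 <- R2 - (1)*R1:  [  0   6   0  -1 ]
R3 <- R3 - (5)*R1:  [  0  19   5  -8 ]
R3 <- R3 - (19/6)*R2:  [     0      0      5  -29/6 ]
Row echelon form:
[ 1  -4  -1      2 ]
[ 0   6   0     -1 ]
[ 0   0   5  -29/6 ]

REF = [1 -4 -1 2; 0 6 0 -1; 0 0 5 -29/6]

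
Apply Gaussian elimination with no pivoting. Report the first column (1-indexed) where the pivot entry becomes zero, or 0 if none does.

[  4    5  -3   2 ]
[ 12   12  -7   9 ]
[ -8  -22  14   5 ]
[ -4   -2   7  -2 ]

Naive forward elimination:
R2 <- R2 - (3)*R1:  [  0  -3   2   3 ]
R3 <- R3 - (-2)*R1:  [   0  -12    8    9 ]
R4 <- R4 - (-1)*R1:  [ 0  3  4  0 ]
R3 <- R3 - (4)*R2:  [  0   0   0  -3 ]
R4 <- R4 - (-1)*R2:  [ 0  0  6  3 ]
Matrix at this point:
[ 4   5  -3   2 ]
[ 0  -3   2   3 ]
[ 0   0   0  -3 ]
[ 0   0   6   3 ]
Pivot entry (3,3) is zero but row 4 has 6 in column 3 -> naive elimination stops; a row interchange (e.g. R3 <-> R4) would be required here.

first zero-pivot column = 3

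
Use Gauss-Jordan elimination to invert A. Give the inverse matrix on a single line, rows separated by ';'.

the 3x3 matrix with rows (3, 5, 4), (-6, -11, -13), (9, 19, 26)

inverse = [-13/6 -3 -7/6; 13/6 7/3 5/6; -5/6 -2/3 -1/6]

Gauss-Jordan on [A | I]:
R1 <- (1/3)*R1:  [   1  5/3  4/3  |  1/3    0    0 ]
R2 <- R2 - (-6)*R1:  [  0  -1  -5  |   2   1   0 ]
R3 <- R3 - (9)*R1:  [  0   4  14  |  -3   0   1 ]
R2 <- (1/-1)*R2:  [  0   1   5  |  -2  -1   0 ]
R1 <- R1 - (5/3)*R2:  [    1     0    -7  |  11/3   5/3     0 ]
R3 <- R3 - (4)*R2:  [  0   0  -6  |   5   4   1 ]
R3 <- (1/-6)*R3:  [    0     0     1  |  -5/6  -2/3  -1/6 ]
R1 <- R1 - (-7)*R3:  [     1      0      0  |  -13/6     -3   -7/6 ]
R2 <- R2 - (5)*R3:  [    0     1     0  |  13/6   7/3   5/6 ]
Right block of [I | A^{-1}] is the inverse:
[ -13/6    -3  -7/6 ]
[  13/6   7/3   5/6 ]
[  -5/6  -2/3  -1/6 ]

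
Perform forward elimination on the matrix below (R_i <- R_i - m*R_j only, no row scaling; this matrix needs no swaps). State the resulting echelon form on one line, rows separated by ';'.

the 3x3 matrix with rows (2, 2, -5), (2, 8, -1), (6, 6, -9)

Forward elimination:
R2 <- R2 - (1)*R1:  [ 0  6  4 ]
R3 <- R3 - (3)*R1:  [ 0  0  6 ]
Row echelon form:
[ 2  2  -5 ]
[ 0  6   4 ]
[ 0  0   6 ]

REF = [2 2 -5; 0 6 4; 0 0 6]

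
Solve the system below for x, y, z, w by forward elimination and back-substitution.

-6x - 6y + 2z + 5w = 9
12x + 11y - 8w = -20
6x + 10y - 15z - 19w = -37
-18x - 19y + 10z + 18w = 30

Forward elimination on [A|b]:
R2 <- R2 - (-2)*R1:  [  0  -1   4   2  -2 ]
R3 <- R3 - (-1)*R1:  [   0    4  -13  -14  -28 ]
R4 <- R4 - (3)*R1:  [  0  -1   4   3   3 ]
R3 <- R3 - (-4)*R2:  [   0    0    3   -6  -36 ]
R4 <- R4 - (1)*R2:  [ 0  0  0  1  5 ]
Row echelon form:
[ -6  -6  2   5  |    9 ]
[  0  -1  4   2  |   -2 ]
[  0   0  3  -6  |  -36 ]
[  0   0  0   1  |    5 ]
Back-substitution:
w = (5) / 1 = 5
z = (-36 - (-6)*(5)) / 3 = -2
y = (-2 - (4)*(-2) - (2)*(5)) / -1 = 4
x = (9 - (-6)*(4) - (2)*(-2) - (5)*(5)) / -6 = -2

(-2, 4, -2, 5)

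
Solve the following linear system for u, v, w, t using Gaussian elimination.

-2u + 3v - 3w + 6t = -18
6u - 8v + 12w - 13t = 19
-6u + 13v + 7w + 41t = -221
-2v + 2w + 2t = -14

(-3, -1, -3, -5)

Forward elimination on [A|b]:
R2 <- R2 - (-3)*R1:  [   0    1    3    5  -35 ]
R3 <- R3 - (3)*R1:  [    0     4    16    23  -167 ]
R3 <- R3 - (4)*R2:  [   0    0    4    3  -27 ]
R4 <- R4 - (-2)*R2:  [   0    0    8   12  -84 ]
R4 <- R4 - (2)*R3:  [   0    0    0    6  -30 ]
Row echelon form:
[ -2  3  -3  6  |  -18 ]
[  0  1   3  5  |  -35 ]
[  0  0   4  3  |  -27 ]
[  0  0   0  6  |  -30 ]
Back-substitution:
t = (-30) / 6 = -5
w = (-27 - (3)*(-5)) / 4 = -3
v = (-35 - (3)*(-3) - (5)*(-5)) / 1 = -1
u = (-18 - (3)*(-1) - (-3)*(-3) - (6)*(-5)) / -2 = -3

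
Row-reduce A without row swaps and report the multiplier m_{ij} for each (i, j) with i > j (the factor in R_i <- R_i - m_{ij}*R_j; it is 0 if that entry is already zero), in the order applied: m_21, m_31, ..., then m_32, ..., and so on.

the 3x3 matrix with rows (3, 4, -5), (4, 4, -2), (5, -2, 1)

multipliers: 4/3, 5/3, 13/2

Forward elimination:
R2 <- R2 - (4/3)*R1:  [    0  -4/3  14/3 ]
R3 <- R3 - (5/3)*R1:  [     0  -26/3   28/3 ]
R3 <- R3 - (13/2)*R2:  [   0    0  -21 ]
Multipliers (in order of application): m_{21} = 4/3, m_{31} = 5/3, m_{32} = 13/2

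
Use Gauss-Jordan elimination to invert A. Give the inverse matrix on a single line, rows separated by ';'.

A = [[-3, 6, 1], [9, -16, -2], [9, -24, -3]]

Gauss-Jordan on [A | I]:
R1 <- (1/-3)*R1:  [    1    -2  -1/3  |  -1/3     0     0 ]
R2 <- R2 - (9)*R1:  [ 0  2  1  |  3  1  0 ]
R3 <- R3 - (9)*R1:  [  0  -6   0  |   3   0   1 ]
R2 <- (1/2)*R2:  [   0    1  1/2  |  3/2  1/2    0 ]
R1 <- R1 - (-2)*R2:  [   1    0  2/3  |  8/3    1    0 ]
R3 <- R3 - (-6)*R2:  [  0   0   3  |  12   3   1 ]
R3 <- (1/3)*R3:  [   0    0    1  |    4    1  1/3 ]
R1 <- R1 - (2/3)*R3:  [    1     0     0  |     0   1/3  -2/9 ]
R2 <- R2 - (1/2)*R3:  [    0     1     0  |  -1/2     0  -1/6 ]
Right block of [I | A^{-1}] is the inverse:
[    0  1/3  -2/9 ]
[ -1/2    0  -1/6 ]
[    4    1   1/3 ]

inverse = [0 1/3 -2/9; -1/2 0 -1/6; 4 1 1/3]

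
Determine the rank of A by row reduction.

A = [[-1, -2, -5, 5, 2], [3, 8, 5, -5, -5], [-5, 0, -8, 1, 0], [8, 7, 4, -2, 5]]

rank(A) = 4

Row reduction:
R2 <- R2 - (-3)*R1:  [   0    2  -10   10    1 ]
R3 <- R3 - (5)*R1:  [   0   10   17  -24  -10 ]
R4 <- R4 - (-8)*R1:  [   0   -9  -36   38   21 ]
R3 <- R3 - (5)*R2:  [   0    0   67  -74  -15 ]
R4 <- R4 - (-9/2)*R2:  [    0     0   -81    83  51/2 ]
R4 <- R4 - (-81/67)*R3:  [       0        0        0  -433/67  987/134 ]
Row echelon form:
[ -1  -2   -5        5        2 ]
[  0   2  -10       10        1 ]
[  0   0   67      -74      -15 ]
[  0   0    0  -433/67  987/134 ]
Nonzero rows / pivot columns: 4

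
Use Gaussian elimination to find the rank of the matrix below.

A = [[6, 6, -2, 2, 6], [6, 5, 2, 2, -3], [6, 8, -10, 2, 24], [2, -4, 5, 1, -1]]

Row reduction:
R2 <- R2 - (1)*R1:  [  0  -1   4   0  -9 ]
R3 <- R3 - (1)*R1:  [  0   2  -8   0  18 ]
R4 <- R4 - (1/3)*R1:  [    0    -6  17/3   1/3    -3 ]
R3 <- R3 - (-2)*R2:  [ 0  0  0  0  0 ]
R4 <- R4 - (6)*R2:  [     0      0  -55/3    1/3     51 ]
R3 <-> R4   (pivot in column 3 was zero)
[ 6   6     -2    2   6 ]
[ 0  -1      4    0  -9 ]
[ 0   0  -55/3  1/3  51 ]
[ 0   0      0    0   0 ]
Row echelon form:
[ 6   6     -2    2   6 ]
[ 0  -1      4    0  -9 ]
[ 0   0  -55/3  1/3  51 ]
[ 0   0      0    0   0 ]
Nonzero rows / pivot columns: 3

rank(A) = 3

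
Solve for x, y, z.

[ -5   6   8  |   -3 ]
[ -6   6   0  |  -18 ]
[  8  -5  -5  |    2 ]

Forward elimination on [A|b]:
R2 <- R2 - (6/5)*R1:  [     0   -6/5  -48/5  -72/5 ]
R3 <- R3 - (-8/5)*R1:  [     0   23/5   39/5  -14/5 ]
R3 <- R3 - (-23/6)*R2:  [   0    0  -29  -58 ]
Row echelon form:
[ -5     6      8  |     -3 ]
[  0  -6/5  -48/5  |  -72/5 ]
[  0     0    -29  |    -58 ]
Back-substitution:
z = (-58) / -29 = 2
y = (-72/5 - (-48/5)*(2)) / (-6/5) = -4
x = (-3 - (6)*(-4) - (8)*(2)) / -5 = -1

(-1, -4, 2)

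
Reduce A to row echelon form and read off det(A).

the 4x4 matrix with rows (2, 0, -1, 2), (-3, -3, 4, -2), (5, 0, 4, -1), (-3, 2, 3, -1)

Forward elimination:
R2 <- R2 - (-3/2)*R1:  [   0   -3  5/2    1 ]
R3 <- R3 - (5/2)*R1:  [    0     0  13/2    -6 ]
R4 <- R4 - (-3/2)*R1:  [   0    2  3/2    2 ]
R4 <- R4 - (-2/3)*R2:  [    0     0  19/6   8/3 ]
R4 <- R4 - (19/39)*R3:  [      0       0       0  218/39 ]
Upper-triangular form:
[ 2   0    -1       2 ]
[ 0  -3   5/2       1 ]
[ 0   0  13/2      -6 ]
[ 0   0     0  218/39 ]
det(A) = (-1)^0 * (2) * (-3) * (13/2) * (218/39) = -218  (0 row swaps -> sign +1)

det(A) = -218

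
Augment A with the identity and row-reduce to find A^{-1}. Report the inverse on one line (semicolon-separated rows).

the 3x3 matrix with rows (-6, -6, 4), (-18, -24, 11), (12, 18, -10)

Gauss-Jordan on [A | I]:
R1 <- (1/-6)*R1:  [    1     1  -2/3  |  -1/6     0     0 ]
R2 <- R2 - (-18)*R1:  [  0  -6  -1  |  -3   1   0 ]
R3 <- R3 - (12)*R1:  [  0   6  -2  |   2   0   1 ]
R2 <- (1/-6)*R2:  [    0     1   1/6  |   1/2  -1/6     0 ]
R1 <- R1 - (1)*R2:  [    1     0  -5/6  |  -2/3   1/6     0 ]
R3 <- R3 - (6)*R2:  [  0   0  -3  |  -1   1   1 ]
R3 <- (1/-3)*R3:  [    0     0     1  |   1/3  -1/3  -1/3 ]
R1 <- R1 - (-5/6)*R3:  [     1      0      0  |  -7/18   -1/9  -5/18 ]
R2 <- R2 - (1/6)*R3:  [    0     1     0  |   4/9  -1/9  1/18 ]
Right block of [I | A^{-1}] is the inverse:
[ -7/18  -1/9  -5/18 ]
[   4/9  -1/9   1/18 ]
[   1/3  -1/3   -1/3 ]

inverse = [-7/18 -1/9 -5/18; 4/9 -1/9 1/18; 1/3 -1/3 -1/3]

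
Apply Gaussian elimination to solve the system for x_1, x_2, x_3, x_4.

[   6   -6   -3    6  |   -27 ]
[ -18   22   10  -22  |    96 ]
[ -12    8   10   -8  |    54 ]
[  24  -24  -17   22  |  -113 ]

Forward elimination on [A|b]:
R2 <- R2 - (-3)*R1:  [  0   4   1  -4  15 ]
R3 <- R3 - (-2)*R1:  [  0  -4   4   4   0 ]
R4 <- R4 - (4)*R1:  [  0   0  -5  -2  -5 ]
R3 <- R3 - (-1)*R2:  [  0   0   5   0  15 ]
R4 <- R4 - (-1)*R3:  [  0   0   0  -2  10 ]
Row echelon form:
[ 6  -6  -3   6  |  -27 ]
[ 0   4   1  -4  |   15 ]
[ 0   0   5   0  |   15 ]
[ 0   0   0  -2  |   10 ]
Back-substitution:
x_4 = (10) / -2 = -5
x_3 = (15) / 5 = 3
x_2 = (15 - (1)*(3) - (-4)*(-5)) / 4 = -2
x_1 = (-27 - (-6)*(-2) - (-3)*(3) - (6)*(-5)) / 6 = 0

(0, -2, 3, -5)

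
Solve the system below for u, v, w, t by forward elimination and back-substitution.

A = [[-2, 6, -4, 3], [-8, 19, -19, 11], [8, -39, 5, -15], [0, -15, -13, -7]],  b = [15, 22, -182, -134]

(1, 5, 4, 1)

Forward elimination on [A|b]:
R2 <- R2 - (4)*R1:  [   0   -5   -3   -1  -38 ]
R3 <- R3 - (-4)*R1:  [    0   -15   -11    -3  -122 ]
R3 <- R3 - (3)*R2:  [  0   0  -2   0  -8 ]
R4 <- R4 - (3)*R2:  [   0    0   -4   -4  -20 ]
R4 <- R4 - (2)*R3:  [  0   0   0  -4  -4 ]
Row echelon form:
[ -2   6  -4   3  |   15 ]
[  0  -5  -3  -1  |  -38 ]
[  0   0  -2   0  |   -8 ]
[  0   0   0  -4  |   -4 ]
Back-substitution:
t = (-4) / -4 = 1
w = (-8) / -2 = 4
v = (-38 - (-3)*(4) - (-1)*(1)) / -5 = 5
u = (15 - (6)*(5) - (-4)*(4) - (3)*(1)) / -2 = 1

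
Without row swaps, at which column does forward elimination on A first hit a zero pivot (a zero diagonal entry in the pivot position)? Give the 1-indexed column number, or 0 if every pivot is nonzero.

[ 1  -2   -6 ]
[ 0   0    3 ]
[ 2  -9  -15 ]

first zero-pivot column = 2

Naive forward elimination:
R3 <- R3 - (2)*R1:  [  0  -5  -3 ]
Matrix at this point:
[ 1  -2  -6 ]
[ 0   0   3 ]
[ 0  -5  -3 ]
Pivot entry (2,2) is zero but row 3 has -5 in column 2 -> naive elimination stops; a row interchange (e.g. R2 <-> R3) would be required here.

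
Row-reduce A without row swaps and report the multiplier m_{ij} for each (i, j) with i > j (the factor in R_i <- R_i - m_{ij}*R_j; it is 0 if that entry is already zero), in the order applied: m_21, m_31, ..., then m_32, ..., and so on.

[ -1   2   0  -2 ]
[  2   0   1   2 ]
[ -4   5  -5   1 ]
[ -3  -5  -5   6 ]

multipliers: -2, 4, 3, -3/4, -11/4, 9/17

Forward elimination:
R2 <- R2 - (-2)*R1:  [  0   4   1  -2 ]
R3 <- R3 - (4)*R1:  [  0  -3  -5   9 ]
R4 <- R4 - (3)*R1:  [   0  -11   -5   12 ]
R3 <- R3 - (-3/4)*R2:  [     0      0  -17/4   15/2 ]
R4 <- R4 - (-11/4)*R2:  [    0     0  -9/4  13/2 ]
R4 <- R4 - (9/17)*R3:  [     0      0      0  43/17 ]
Multipliers (in order of application): m_{21} = -2, m_{31} = 4, m_{41} = 3, m_{32} = -3/4, m_{42} = -11/4, m_{43} = 9/17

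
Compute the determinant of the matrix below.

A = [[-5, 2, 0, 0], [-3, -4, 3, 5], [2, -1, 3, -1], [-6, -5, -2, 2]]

Forward elimination:
R2 <- R2 - (3/5)*R1:  [     0  -26/5      3      5 ]
R3 <- R3 - (-2/5)*R1:  [    0  -1/5     3    -1 ]
R4 <- R4 - (6/5)*R1:  [     0  -37/5     -2      2 ]
R3 <- R3 - (1/26)*R2:  [      0       0   75/26  -31/26 ]
R4 <- R4 - (37/26)*R2:  [       0        0  -163/26  -133/26 ]
R4 <- R4 - (-163/75)*R3:  [       0        0        0  -578/75 ]
Upper-triangular form:
[ -5      2      0        0 ]
[  0  -26/5      3        5 ]
[  0      0  75/26   -31/26 ]
[  0      0      0  -578/75 ]
det(A) = (-1)^0 * (-5) * (-26/5) * (75/26) * (-578/75) = -578  (0 row swaps -> sign +1)

det(A) = -578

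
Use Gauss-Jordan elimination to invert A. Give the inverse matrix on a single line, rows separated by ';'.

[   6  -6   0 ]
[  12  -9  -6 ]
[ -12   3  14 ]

Gauss-Jordan on [A | I]:
R1 <- (1/6)*R1:  [   1   -1    0  |  1/6    0    0 ]
R2 <- R2 - (12)*R1:  [  0   3  -6  |  -2   1   0 ]
R3 <- R3 - (-12)*R1:  [  0  -9  14  |   2   0   1 ]
R2 <- (1/3)*R2:  [    0     1    -2  |  -2/3   1/3     0 ]
R1 <- R1 - (-1)*R2:  [    1     0    -2  |  -1/2   1/3     0 ]
R3 <- R3 - (-9)*R2:  [  0   0  -4  |  -4   3   1 ]
R3 <- (1/-4)*R3:  [    0     0     1  |     1  -3/4  -1/4 ]
R1 <- R1 - (-2)*R3:  [    1     0     0  |   3/2  -7/6  -1/2 ]
R2 <- R2 - (-2)*R3:  [    0     1     0  |   4/3  -7/6  -1/2 ]
Right block of [I | A^{-1}] is the inverse:
[ 3/2  -7/6  -1/2 ]
[ 4/3  -7/6  -1/2 ]
[   1  -3/4  -1/4 ]

inverse = [3/2 -7/6 -1/2; 4/3 -7/6 -1/2; 1 -3/4 -1/4]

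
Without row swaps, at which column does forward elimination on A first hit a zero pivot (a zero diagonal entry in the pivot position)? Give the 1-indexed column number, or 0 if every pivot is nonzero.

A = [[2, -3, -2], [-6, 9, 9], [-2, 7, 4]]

first zero-pivot column = 2

Naive forward elimination:
R2 <- R2 - (-3)*R1:  [ 0  0  3 ]
R3 <- R3 - (-1)*R1:  [ 0  4  2 ]
Matrix at this point:
[ 2  -3  -2 ]
[ 0   0   3 ]
[ 0   4   2 ]
Pivot entry (2,2) is zero but row 3 has 4 in column 2 -> naive elimination stops; a row interchange (e.g. R2 <-> R3) would be required here.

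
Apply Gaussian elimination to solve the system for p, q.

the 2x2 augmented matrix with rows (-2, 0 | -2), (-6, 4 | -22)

Forward elimination on [A|b]:
R2 <- R2 - (3)*R1:  [   0    4  -16 ]
Row echelon form:
[ -2  0  |   -2 ]
[  0  4  |  -16 ]
Back-substitution:
q = (-16) / 4 = -4
p = (-2) / -2 = 1

(1, -4)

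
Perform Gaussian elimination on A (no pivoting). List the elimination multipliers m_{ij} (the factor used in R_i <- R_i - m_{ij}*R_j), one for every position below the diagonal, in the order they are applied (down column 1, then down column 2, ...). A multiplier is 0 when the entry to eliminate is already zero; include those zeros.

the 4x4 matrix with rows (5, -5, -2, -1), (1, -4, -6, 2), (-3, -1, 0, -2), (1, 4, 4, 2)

multipliers: 1/5, -3/5, 1/5, 4/3, -5/3, -37/47

Forward elimination:
R2 <- R2 - (1/5)*R1:  [     0     -3  -28/5   11/5 ]
R3 <- R3 - (-3/5)*R1:  [     0     -4   -6/5  -13/5 ]
R4 <- R4 - (1/5)*R1:  [    0     5  22/5  11/5 ]
R3 <- R3 - (4/3)*R2:  [      0       0   94/15  -83/15 ]
R4 <- R4 - (-5/3)*R2:  [      0       0  -74/15   88/15 ]
R4 <- R4 - (-37/47)*R3:  [     0      0      0  71/47 ]
Multipliers (in order of application): m_{21} = 1/5, m_{31} = -3/5, m_{41} = 1/5, m_{32} = 4/3, m_{42} = -5/3, m_{43} = -37/47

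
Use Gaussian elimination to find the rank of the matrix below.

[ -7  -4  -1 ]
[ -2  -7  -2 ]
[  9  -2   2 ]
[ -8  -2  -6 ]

rank(A) = 3

Row reduction:
R2 <- R2 - (2/7)*R1:  [     0  -41/7  -12/7 ]
R3 <- R3 - (-9/7)*R1:  [     0  -50/7    5/7 ]
R4 <- R4 - (8/7)*R1:  [     0   18/7  -34/7 ]
R3 <- R3 - (50/41)*R2:  [      0       0  115/41 ]
R4 <- R4 - (-18/41)*R2:  [       0        0  -230/41 ]
R4 <- R4 - (-2)*R3:  [ 0  0  0 ]
Row echelon form:
[ -7     -4      -1 ]
[  0  -41/7   -12/7 ]
[  0      0  115/41 ]
[  0      0       0 ]
Nonzero rows / pivot columns: 3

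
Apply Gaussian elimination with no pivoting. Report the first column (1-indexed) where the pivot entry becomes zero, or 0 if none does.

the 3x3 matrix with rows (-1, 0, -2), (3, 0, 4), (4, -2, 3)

first zero-pivot column = 2

Naive forward elimination:
R2 <- R2 - (-3)*R1:  [  0   0  -2 ]
R3 <- R3 - (-4)*R1:  [  0  -2  -5 ]
Matrix at this point:
[ -1   0  -2 ]
[  0   0  -2 ]
[  0  -2  -5 ]
Pivot entry (2,2) is zero but row 3 has -2 in column 2 -> naive elimination stops; a row interchange (e.g. R2 <-> R3) would be required here.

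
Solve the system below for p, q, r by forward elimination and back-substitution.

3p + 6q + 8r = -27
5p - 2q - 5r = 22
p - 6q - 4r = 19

(1, -1, -3)

Forward elimination on [A|b]:
R2 <- R2 - (5/3)*R1:  [     0    -12  -55/3     67 ]
R3 <- R3 - (1/3)*R1:  [     0     -8  -20/3     28 ]
R3 <- R3 - (2/3)*R2:  [     0      0   50/9  -50/3 ]
Row echelon form:
[ 3    6      8  |    -27 ]
[ 0  -12  -55/3  |     67 ]
[ 0    0   50/9  |  -50/3 ]
Back-substitution:
r = (-50/3) / (50/9) = -3
q = (67 - (-55/3)*(-3)) / -12 = -1
p = (-27 - (6)*(-1) - (8)*(-3)) / 3 = 1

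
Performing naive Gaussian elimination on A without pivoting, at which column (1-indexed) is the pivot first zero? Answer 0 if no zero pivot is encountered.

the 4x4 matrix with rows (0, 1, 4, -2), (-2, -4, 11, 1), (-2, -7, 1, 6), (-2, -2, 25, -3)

Naive forward elimination:
Pivot entry (1,1) is zero but row 2 has -2 in column 1 -> naive elimination stops; a row interchange (e.g. R1 <-> R2) would be required here.

first zero-pivot column = 1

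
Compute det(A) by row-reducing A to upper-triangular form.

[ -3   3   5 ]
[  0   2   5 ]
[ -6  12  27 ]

Forward elimination:
R3 <- R3 - (2)*R1:  [  0   6  17 ]
R3 <- R3 - (3)*R2:  [ 0  0  2 ]
Upper-triangular form:
[ -3  3  5 ]
[  0  2  5 ]
[  0  0  2 ]
det(A) = (-1)^0 * (-3) * (2) * (2) = -12  (0 row swaps -> sign +1)

det(A) = -12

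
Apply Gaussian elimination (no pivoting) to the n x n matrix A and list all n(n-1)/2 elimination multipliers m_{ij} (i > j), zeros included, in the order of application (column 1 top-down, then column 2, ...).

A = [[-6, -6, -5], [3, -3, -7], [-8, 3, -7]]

multipliers: -1/2, 4/3, -11/6

Forward elimination:
R2 <- R2 - (-1/2)*R1:  [     0     -6  -19/2 ]
R3 <- R3 - (4/3)*R1:  [    0    11  -1/3 ]
R3 <- R3 - (-11/6)*R2:  [     0      0  -71/4 ]
Multipliers (in order of application): m_{21} = -1/2, m_{31} = 4/3, m_{32} = -11/6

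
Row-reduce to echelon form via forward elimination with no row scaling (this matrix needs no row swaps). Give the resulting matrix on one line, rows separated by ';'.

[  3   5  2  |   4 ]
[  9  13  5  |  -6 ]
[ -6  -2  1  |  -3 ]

REF = [3 5 2 4; 0 -2 -1 -18; 0 0 1 -67]

Forward elimination:
R2 <- R2 - (3)*R1:  [   0   -2   -1  -18 ]
R3 <- R3 - (-2)*R1:  [ 0  8  5  5 ]
R3 <- R3 - (-4)*R2:  [   0    0    1  -67 ]
Row echelon form:
[ 3   5   2  |    4 ]
[ 0  -2  -1  |  -18 ]
[ 0   0   1  |  -67 ]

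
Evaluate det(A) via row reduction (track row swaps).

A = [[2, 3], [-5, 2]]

Forward elimination:
R2 <- R2 - (-5/2)*R1:  [    0  19/2 ]
Upper-triangular form:
[ 2     3 ]
[ 0  19/2 ]
det(A) = (-1)^0 * (2) * (19/2) = 19  (0 row swaps -> sign +1)

det(A) = 19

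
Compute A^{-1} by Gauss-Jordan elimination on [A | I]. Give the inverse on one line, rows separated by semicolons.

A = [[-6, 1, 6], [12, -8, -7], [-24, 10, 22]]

Gauss-Jordan on [A | I]:
R1 <- (1/-6)*R1:  [    1  -1/6    -1  |  -1/6     0     0 ]
R2 <- R2 - (12)*R1:  [  0  -6   5  |   2   1   0 ]
R3 <- R3 - (-24)*R1:  [  0   6  -2  |  -4   0   1 ]
R2 <- (1/-6)*R2:  [    0     1  -5/6  |  -1/3  -1/6     0 ]
R1 <- R1 - (-1/6)*R2:  [      1       0  -41/36  |    -2/9   -1/36       0 ]
R3 <- R3 - (6)*R2:  [  0   0   3  |  -2   1   1 ]
R3 <- (1/3)*R3:  [    0     0     1  |  -2/3   1/3   1/3 ]
R1 <- R1 - (-41/36)*R3:  [      1       0       0  |  -53/54   19/54  41/108 ]
R2 <- R2 - (-5/6)*R3:  [    0     1     0  |  -8/9   1/9  5/18 ]
Right block of [I | A^{-1}] is the inverse:
[ -53/54  19/54  41/108 ]
[   -8/9    1/9    5/18 ]
[   -2/3    1/3     1/3 ]

inverse = [-53/54 19/54 41/108; -8/9 1/9 5/18; -2/3 1/3 1/3]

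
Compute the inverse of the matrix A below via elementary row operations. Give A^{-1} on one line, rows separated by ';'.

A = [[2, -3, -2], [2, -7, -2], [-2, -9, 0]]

inverse = [-9/8 9/8 -1/2; 1/4 -1/4 0; -2 3/2 -1/2]

Gauss-Jordan on [A | I]:
R1 <- (1/2)*R1:  [    1  -3/2    -1  |   1/2     0     0 ]
R2 <- R2 - (2)*R1:  [  0  -4   0  |  -1   1   0 ]
R3 <- R3 - (-2)*R1:  [   0  -12   -2  |    1    0    1 ]
R2 <- (1/-4)*R2:  [    0     1     0  |   1/4  -1/4     0 ]
R1 <- R1 - (-3/2)*R2:  [    1     0    -1  |   7/8  -3/8     0 ]
R3 <- R3 - (-12)*R2:  [  0   0  -2  |   4  -3   1 ]
R3 <- (1/-2)*R3:  [    0     0     1  |    -2   3/2  -1/2 ]
R1 <- R1 - (-1)*R3:  [    1     0     0  |  -9/8   9/8  -1/2 ]
Right block of [I | A^{-1}] is the inverse:
[ -9/8   9/8  -1/2 ]
[  1/4  -1/4     0 ]
[   -2   3/2  -1/2 ]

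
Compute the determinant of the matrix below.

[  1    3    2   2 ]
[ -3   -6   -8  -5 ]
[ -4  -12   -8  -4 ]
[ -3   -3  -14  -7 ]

Forward elimination:
R2 <- R2 - (-3)*R1:  [  0   3  -2   1 ]
R3 <- R3 - (-4)*R1:  [ 0  0  0  4 ]
R4 <- R4 - (-3)*R1:  [  0   6  -8  -1 ]
R4 <- R4 - (2)*R2:  [  0   0  -4  -3 ]
R3 <-> R4   (pivot in column 3 was zero)
[ 1  3   2   2 ]
[ 0  3  -2   1 ]
[ 0  0  -4  -3 ]
[ 0  0   0   4 ]
Upper-triangular form:
[ 1  3   2   2 ]
[ 0  3  -2   1 ]
[ 0  0  -4  -3 ]
[ 0  0   0   4 ]
det(A) = (-1)^1 * (1) * (3) * (-4) * (4) = 48  (1 row swap -> sign -1)

det(A) = 48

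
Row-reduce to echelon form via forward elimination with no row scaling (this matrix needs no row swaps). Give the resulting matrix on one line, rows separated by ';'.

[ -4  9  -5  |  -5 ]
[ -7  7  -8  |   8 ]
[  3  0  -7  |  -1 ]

REF = [-4 9 -5 -5; 0 -35/4 3/4 67/4; 0 0 -356/35 286/35]

Forward elimination:
R2 <- R2 - (7/4)*R1:  [     0  -35/4    3/4   67/4 ]
R3 <- R3 - (-3/4)*R1:  [     0   27/4  -43/4  -19/4 ]
R3 <- R3 - (-27/35)*R2:  [       0        0  -356/35   286/35 ]
Row echelon form:
[ -4      9       -5  |      -5 ]
[  0  -35/4      3/4  |    67/4 ]
[  0      0  -356/35  |  286/35 ]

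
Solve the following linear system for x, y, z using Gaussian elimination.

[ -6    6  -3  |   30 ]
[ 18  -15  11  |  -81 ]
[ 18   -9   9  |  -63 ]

(-2, 3, 0)

Forward elimination on [A|b]:
R2 <- R2 - (-3)*R1:  [ 0  3  2  9 ]
R3 <- R3 - (-3)*R1:  [  0   9   0  27 ]
R3 <- R3 - (3)*R2:  [  0   0  -6   0 ]
Row echelon form:
[ -6  6  -3  |  30 ]
[  0  3   2  |   9 ]
[  0  0  -6  |   0 ]
Back-substitution:
z = (0) / -6 = 0
y = (9 - (2)*(0)) / 3 = 3
x = (30 - (6)*(3) - (-3)*(0)) / -6 = -2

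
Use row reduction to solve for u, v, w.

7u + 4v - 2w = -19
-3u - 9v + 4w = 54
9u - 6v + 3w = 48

Forward elimination on [A|b]:
R2 <- R2 - (-3/7)*R1:  [     0  -51/7   22/7  321/7 ]
R3 <- R3 - (9/7)*R1:  [     0  -78/7   39/7  507/7 ]
R3 <- R3 - (26/17)*R2:  [     0      0  13/17  39/17 ]
Row echelon form:
[ 7      4     -2  |    -19 ]
[ 0  -51/7   22/7  |  321/7 ]
[ 0      0  13/17  |  39/17 ]
Back-substitution:
w = (39/17) / (13/17) = 3
v = (321/7 - (22/7)*(3)) / (-51/7) = -5
u = (-19 - (4)*(-5) - (-2)*(3)) / 7 = 1

(1, -5, 3)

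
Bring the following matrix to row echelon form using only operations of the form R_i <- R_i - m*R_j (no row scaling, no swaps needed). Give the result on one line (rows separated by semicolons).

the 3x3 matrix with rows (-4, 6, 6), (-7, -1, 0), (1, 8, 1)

Forward elimination:
R2 <- R2 - (7/4)*R1:  [     0  -23/2  -21/2 ]
R3 <- R3 - (-1/4)*R1:  [    0  19/2   5/2 ]
R3 <- R3 - (-19/23)*R2:  [       0        0  -142/23 ]
Row echelon form:
[ -4      6        6 ]
[  0  -23/2    -21/2 ]
[  0      0  -142/23 ]

REF = [-4 6 6; 0 -23/2 -21/2; 0 0 -142/23]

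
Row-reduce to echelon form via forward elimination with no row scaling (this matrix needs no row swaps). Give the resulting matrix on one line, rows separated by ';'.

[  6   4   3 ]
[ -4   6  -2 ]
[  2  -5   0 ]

REF = [6 4 3; 0 26/3 0; 0 0 -1]

Forward elimination:
R2 <- R2 - (-2/3)*R1:  [    0  26/3     0 ]
R3 <- R3 - (1/3)*R1:  [     0  -19/3     -1 ]
R3 <- R3 - (-19/26)*R2:  [  0   0  -1 ]
Row echelon form:
[ 6     4   3 ]
[ 0  26/3   0 ]
[ 0     0  -1 ]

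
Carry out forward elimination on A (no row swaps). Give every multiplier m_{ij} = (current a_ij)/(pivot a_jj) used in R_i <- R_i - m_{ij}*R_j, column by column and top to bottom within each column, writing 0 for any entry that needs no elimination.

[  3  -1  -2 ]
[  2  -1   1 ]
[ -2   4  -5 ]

multipliers: 2/3, -2/3, -10

Forward elimination:
R2 <- R2 - (2/3)*R1:  [    0  -1/3   7/3 ]
R3 <- R3 - (-2/3)*R1:  [     0   10/3  -19/3 ]
R3 <- R3 - (-10)*R2:  [  0   0  17 ]
Multipliers (in order of application): m_{21} = 2/3, m_{31} = -2/3, m_{32} = -10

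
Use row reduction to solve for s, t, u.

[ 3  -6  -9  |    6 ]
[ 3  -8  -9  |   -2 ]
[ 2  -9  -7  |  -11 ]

(-5, 4, -5)

Forward elimination on [A|b]:
R2 <- R2 - (1)*R1:  [  0  -2   0  -8 ]
R3 <- R3 - (2/3)*R1:  [   0   -5   -1  -15 ]
R3 <- R3 - (5/2)*R2:  [  0   0  -1   5 ]
Row echelon form:
[ 3  -6  -9  |   6 ]
[ 0  -2   0  |  -8 ]
[ 0   0  -1  |   5 ]
Back-substitution:
u = (5) / -1 = -5
t = (-8) / -2 = 4
s = (6 - (-6)*(4) - (-9)*(-5)) / 3 = -5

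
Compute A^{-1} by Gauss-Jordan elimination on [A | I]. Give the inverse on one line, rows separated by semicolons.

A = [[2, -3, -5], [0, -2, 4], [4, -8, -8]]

Gauss-Jordan on [A | I]:
R1 <- (1/2)*R1:  [    1  -3/2  -5/2  |   1/2     0     0 ]
R3 <- R3 - (4)*R1:  [  0  -2   2  |  -2   0   1 ]
R2 <- (1/-2)*R2:  [    0     1    -2  |     0  -1/2     0 ]
R1 <- R1 - (-3/2)*R2:  [     1      0  -11/2  |    1/2   -3/4      0 ]
R3 <- R3 - (-2)*R2:  [  0   0  -2  |  -2  -1   1 ]
R3 <- (1/-2)*R3:  [    0     0     1  |     1   1/2  -1/2 ]
R1 <- R1 - (-11/2)*R3:  [     1      0      0  |      6      2  -11/4 ]
R2 <- R2 - (-2)*R3:  [   0    1    0  |    2  1/2   -1 ]
Right block of [I | A^{-1}] is the inverse:
[ 6    2  -11/4 ]
[ 2  1/2     -1 ]
[ 1  1/2   -1/2 ]

inverse = [6 2 -11/4; 2 1/2 -1; 1 1/2 -1/2]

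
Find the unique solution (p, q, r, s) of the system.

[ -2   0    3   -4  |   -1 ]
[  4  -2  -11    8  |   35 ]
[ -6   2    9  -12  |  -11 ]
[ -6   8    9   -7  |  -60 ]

Forward elimination on [A|b]:
R2 <- R2 - (-2)*R1:  [  0  -2  -5   0  33 ]
R3 <- R3 - (3)*R1:  [  0   2   0   0  -8 ]
R4 <- R4 - (3)*R1:  [   0    8    0    5  -57 ]
R3 <- R3 - (-1)*R2:  [  0   0  -5   0  25 ]
R4 <- R4 - (-4)*R2:  [   0    0  -20    5   75 ]
R4 <- R4 - (4)*R3:  [   0    0    0    5  -25 ]
Row echelon form:
[ -2   0   3  -4  |   -1 ]
[  0  -2  -5   0  |   33 ]
[  0   0  -5   0  |   25 ]
[  0   0   0   5  |  -25 ]
Back-substitution:
s = (-25) / 5 = -5
r = (25) / -5 = -5
q = (33 - (-5)*(-5)) / -2 = -4
p = (-1 - (3)*(-5) - (-4)*(-5)) / -2 = 3

(3, -4, -5, -5)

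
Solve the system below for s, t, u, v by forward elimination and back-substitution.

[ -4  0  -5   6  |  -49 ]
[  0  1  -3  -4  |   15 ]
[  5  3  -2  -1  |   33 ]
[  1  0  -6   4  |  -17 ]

(5, 2, 1, -4)

Forward elimination on [A|b]:
R3 <- R3 - (-5/4)*R1:  [      0       3   -33/4    13/2  -113/4 ]
R4 <- R4 - (-1/4)*R1:  [      0       0   -29/4    11/2  -117/4 ]
R3 <- R3 - (3)*R2:  [      0       0     3/4    37/2  -293/4 ]
R4 <- R4 - (-29/3)*R3:  [       0        0        0    553/3  -2212/3 ]
Row echelon form:
[ -4  0   -5      6  |      -49 ]
[  0  1   -3     -4  |       15 ]
[  0  0  3/4   37/2  |   -293/4 ]
[  0  0    0  553/3  |  -2212/3 ]
Back-substitution:
v = (-2212/3) / (553/3) = -4
u = (-293/4 - (37/2)*(-4)) / (3/4) = 1
t = (15 - (-3)*(1) - (-4)*(-4)) / 1 = 2
s = (-49 - (-5)*(1) - (6)*(-4)) / -4 = 5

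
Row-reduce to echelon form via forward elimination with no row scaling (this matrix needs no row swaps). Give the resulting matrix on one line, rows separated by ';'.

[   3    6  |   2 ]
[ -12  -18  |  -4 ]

REF = [3 6 2; 0 6 4]

Forward elimination:
R2 <- R2 - (-4)*R1:  [ 0  6  4 ]
Row echelon form:
[ 3  6  |  2 ]
[ 0  6  |  4 ]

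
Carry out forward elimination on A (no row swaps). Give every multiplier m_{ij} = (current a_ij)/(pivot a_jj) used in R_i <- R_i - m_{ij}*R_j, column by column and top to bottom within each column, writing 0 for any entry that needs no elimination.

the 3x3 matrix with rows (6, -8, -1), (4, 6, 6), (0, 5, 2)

multipliers: 2/3, 0, 15/34

Forward elimination:
R2 <- R2 - (2/3)*R1:  [    0  34/3  20/3 ]
R3: entry in column 1 is already 0 -> m_{31} = 0 (no row operation needed)
R3 <- R3 - (15/34)*R2:  [      0       0  -16/17 ]
Multipliers (in order of application): m_{21} = 2/3, m_{31} = 0, m_{32} = 15/34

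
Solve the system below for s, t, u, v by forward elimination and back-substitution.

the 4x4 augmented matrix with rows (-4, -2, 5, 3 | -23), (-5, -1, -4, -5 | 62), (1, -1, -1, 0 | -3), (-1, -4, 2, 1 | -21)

(-5, 3, -5, -4)

Forward elimination on [A|b]:
R2 <- R2 - (5/4)*R1:  [     0    3/2  -41/4  -35/4  363/4 ]
R3 <- R3 - (-1/4)*R1:  [     0   -3/2    1/4    3/4  -35/4 ]
R4 <- R4 - (1/4)*R1:  [     0   -7/2    3/4    1/4  -61/4 ]
R3 <- R3 - (-1)*R2:  [   0    0  -10   -8   82 ]
R4 <- R4 - (-7/3)*R2:  [      0       0  -139/6  -121/6   393/2 ]
R4 <- R4 - (139/60)*R3:  [      0       0       0  -49/30   98/15 ]
Row echelon form:
[ -4   -2      5       3  |    -23 ]
[  0  3/2  -41/4   -35/4  |  363/4 ]
[  0    0    -10      -8  |     82 ]
[  0    0      0  -49/30  |  98/15 ]
Back-substitution:
v = (98/15) / (-49/30) = -4
u = (82 - (-8)*(-4)) / -10 = -5
t = (363/4 - (-41/4)*(-5) - (-35/4)*(-4)) / (3/2) = 3
s = (-23 - (-2)*(3) - (5)*(-5) - (3)*(-4)) / -4 = -5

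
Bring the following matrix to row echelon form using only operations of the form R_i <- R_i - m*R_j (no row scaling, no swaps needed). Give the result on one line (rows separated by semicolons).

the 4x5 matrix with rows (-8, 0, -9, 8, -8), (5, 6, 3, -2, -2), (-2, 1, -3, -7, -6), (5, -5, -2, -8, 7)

Forward elimination:
R2 <- R2 - (-5/8)*R1:  [     0      6  -21/8      3     -7 ]
R3 <- R3 - (1/4)*R1:  [    0     1  -3/4    -9    -4 ]
R4 <- R4 - (-5/8)*R1:  [     0     -5  -61/8     -3      2 ]
R3 <- R3 - (1/6)*R2:  [     0      0  -5/16  -19/2  -17/6 ]
R4 <- R4 - (-5/6)*R2:  [       0        0  -157/16     -1/2    -23/6 ]
R4 <- R4 - (157/5)*R3:  [       0        0        0   1489/5  1277/15 ]
Row echelon form:
[ -8  0     -9       8       -8 ]
[  0  6  -21/8       3       -7 ]
[  0  0  -5/16   -19/2    -17/6 ]
[  0  0      0  1489/5  1277/15 ]

REF = [-8 0 -9 8 -8; 0 6 -21/8 3 -7; 0 0 -5/16 -19/2 -17/6; 0 0 0 1489/5 1277/15]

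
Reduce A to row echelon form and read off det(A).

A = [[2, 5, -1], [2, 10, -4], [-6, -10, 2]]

det(A) = 20

Forward elimination:
R2 <- R2 - (1)*R1:  [  0   5  -3 ]
R3 <- R3 - (-3)*R1:  [  0   5  -1 ]
R3 <- R3 - (1)*R2:  [ 0  0  2 ]
Upper-triangular form:
[ 2  5  -1 ]
[ 0  5  -3 ]
[ 0  0   2 ]
det(A) = (-1)^0 * (2) * (5) * (2) = 20  (0 row swaps -> sign +1)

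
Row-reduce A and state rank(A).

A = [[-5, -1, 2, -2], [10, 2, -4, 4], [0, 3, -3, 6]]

Row reduction:
R2 <- R2 - (-2)*R1:  [ 0  0  0  0 ]
R2 <-> R3   (pivot in column 2 was zero)
[ -5  -1   2  -2 ]
[  0   3  -3   6 ]
[  0   0   0   0 ]
Row echelon form:
[ -5  -1   2  -2 ]
[  0   3  -3   6 ]
[  0   0   0   0 ]
Nonzero rows / pivot columns: 2

rank(A) = 2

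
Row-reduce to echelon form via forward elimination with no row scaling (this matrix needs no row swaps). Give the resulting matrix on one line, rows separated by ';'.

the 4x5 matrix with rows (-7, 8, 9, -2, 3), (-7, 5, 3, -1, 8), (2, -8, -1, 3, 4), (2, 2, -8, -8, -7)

REF = [-7 8 9 -2 3; 0 -3 -6 1 5; 0 0 13 11/21 -14/3; 0 0 0 -1796/273 -157/39]

Forward elimination:
R2 <- R2 - (1)*R1:  [  0  -3  -6   1   5 ]
R3 <- R3 - (-2/7)*R1:  [     0  -40/7   11/7   17/7   34/7 ]
R4 <- R4 - (-2/7)*R1:  [     0   30/7  -38/7  -60/7  -43/7 ]
R3 <- R3 - (40/21)*R2:  [     0      0     13  11/21  -14/3 ]
R4 <- R4 - (-10/7)*R2:  [     0      0    -14  -50/7      1 ]
R4 <- R4 - (-14/13)*R3:  [         0          0          0  -1796/273    -157/39 ]
Row echelon form:
[ -7   8   9         -2        3 ]
[  0  -3  -6          1        5 ]
[  0   0  13      11/21    -14/3 ]
[  0   0   0  -1796/273  -157/39 ]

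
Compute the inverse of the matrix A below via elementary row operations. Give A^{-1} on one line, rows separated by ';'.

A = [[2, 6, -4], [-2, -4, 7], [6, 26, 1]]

inverse = [-93/2 -55/2 13/2; 11 13/2 -3/2; -7 -4 1]

Gauss-Jordan on [A | I]:
R1 <- (1/2)*R1:  [   1    3   -2  |  1/2    0    0 ]
R2 <- R2 - (-2)*R1:  [ 0  2  3  |  1  1  0 ]
R3 <- R3 - (6)*R1:  [  0   8  13  |  -3   0   1 ]
R2 <- (1/2)*R2:  [   0    1  3/2  |  1/2  1/2    0 ]
R1 <- R1 - (3)*R2:  [     1      0  -13/2  |     -1   -3/2      0 ]
R3 <- R3 - (8)*R2:  [  0   0   1  |  -7  -4   1 ]
R1 <- R1 - (-13/2)*R3:  [     1      0      0  |  -93/2  -55/2   13/2 ]
R2 <- R2 - (3/2)*R3:  [    0     1     0  |    11  13/2  -3/2 ]
Right block of [I | A^{-1}] is the inverse:
[ -93/2  -55/2  13/2 ]
[    11   13/2  -3/2 ]
[    -7     -4     1 ]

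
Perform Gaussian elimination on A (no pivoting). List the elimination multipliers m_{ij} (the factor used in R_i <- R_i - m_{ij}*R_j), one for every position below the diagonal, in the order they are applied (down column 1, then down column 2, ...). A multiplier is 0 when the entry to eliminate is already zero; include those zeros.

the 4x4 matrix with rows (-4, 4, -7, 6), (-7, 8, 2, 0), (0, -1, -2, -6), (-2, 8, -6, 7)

multipliers: 7/4, 0, 1/2, -1, 6, -352/49

Forward elimination:
R2 <- R2 - (7/4)*R1:  [     0      1   57/4  -21/2 ]
R3: entry in column 1 is already 0 -> m_{31} = 0 (no row operation needed)
R4 <- R4 - (1/2)*R1:  [    0     6  -5/2     4 ]
R3 <- R3 - (-1)*R2:  [     0      0   49/4  -33/2 ]
R4 <- R4 - (6)*R2:  [   0    0  -88   67 ]
R4 <- R4 - (-352/49)*R3:  [        0         0         0  -2525/49 ]
Multipliers (in order of application): m_{21} = 7/4, m_{31} = 0, m_{41} = 1/2, m_{32} = -1, m_{42} = 6, m_{43} = -352/49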